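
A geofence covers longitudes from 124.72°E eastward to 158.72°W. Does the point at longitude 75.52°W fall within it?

No

Band width going east from +124.72° to -158.72°: ((-158.72 − 124.72) mod 360) = 76.56°.
Offset of -75.52° east of the west edge: ((-75.52 − 124.72) mod 360) = 159.76°.
159.76° > 76.56° ⇒ outside.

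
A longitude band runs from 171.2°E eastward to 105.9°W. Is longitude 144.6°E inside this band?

Band width going east from +171.2° to -105.9°: ((-105.9 − 171.2) mod 360) = 82.9°.
Offset of +144.6° east of the west edge: ((144.6 − 171.2) mod 360) = 333.4°.
333.4° > 82.9° ⇒ outside.

No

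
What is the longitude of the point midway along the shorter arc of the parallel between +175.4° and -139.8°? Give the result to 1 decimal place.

-162.2°

Signed shortest Δλ from +175.4° to -139.8° is +44.8°.
Midpoint longitude = +175.4° + (+44.8°)/2 = +175.4° + 22.4° = +197.8°.
Normalise into (−180°, 180°]: -162.2°.
(The naïve average (+175.4 + -139.8)/2 = 17.8° is on the wrong side of the globe.)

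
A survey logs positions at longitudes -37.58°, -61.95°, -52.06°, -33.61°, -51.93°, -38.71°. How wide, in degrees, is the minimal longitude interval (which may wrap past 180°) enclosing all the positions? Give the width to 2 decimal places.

Sort the longitudes: -61.95°, -52.06°, -51.93°, -38.71°, -37.58°, -33.61°.
Eastward gaps between consecutive values (wrapping around): 9.89°, 0.13°, 13.22°, 1.13°, 3.97°, 331.66°.
Largest gap = 331.66° ⇒ minimal covering band is its complement: 360° − 331.66° = 28.34°.
Band runs from -61.95° eastward to -33.61°.

28.34°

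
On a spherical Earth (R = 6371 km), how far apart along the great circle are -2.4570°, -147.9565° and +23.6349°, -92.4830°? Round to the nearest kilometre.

6660 km

Δλ = -92.4830 − -147.9565 = 55.4735°.
Δφ = 23.6349 − -2.4570 = 26.0919°.
a = sin²(Δφ/2) + cos φ₁ · cos φ₂ · sin²(Δλ/2) = 0.249210.
c = 2·atan2(√a, √(1−a)) = 1.04537 rad → d = 6371·c ≈ 6660.06 km.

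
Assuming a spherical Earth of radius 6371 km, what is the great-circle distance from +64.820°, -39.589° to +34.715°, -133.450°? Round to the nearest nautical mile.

3635 nmi

Δλ = -133.450 − -39.589 = -93.861°.
Δφ = 34.715 − 64.820 = -30.105°.
a = sin²(Δφ/2) + cos φ₁ · cos φ₂ · sin²(Δλ/2) = 0.254085.
c = 2·atan2(√a, √(1−a)) = 1.05661 rad → d = 6371·c ≈ 6731.64 km ≈ 3634.80 nmi.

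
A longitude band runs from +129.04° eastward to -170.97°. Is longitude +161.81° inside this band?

Band width going east from +129.04° to -170.97°: ((-170.97 − 129.04) mod 360) = 59.99°.
Offset of +161.81° east of the west edge: ((161.81 − 129.04) mod 360) = 32.77°.
32.77° ≤ 59.99° ⇒ inside.

Yes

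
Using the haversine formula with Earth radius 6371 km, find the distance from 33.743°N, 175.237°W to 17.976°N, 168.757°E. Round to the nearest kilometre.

Δλ = 168.757 − -175.237 = 343.994°; wrapped into (−180°, 180°]: -16.006°.
Δφ = 17.976 − 33.743 = -15.767°.
a = sin²(Δφ/2) + cos φ₁ · cos φ₂ · sin²(Δλ/2) = 0.034144.
c = 2·atan2(√a, √(1−a)) = 0.37170 rad → d = 6371·c ≈ 2368.09 km.

2368 km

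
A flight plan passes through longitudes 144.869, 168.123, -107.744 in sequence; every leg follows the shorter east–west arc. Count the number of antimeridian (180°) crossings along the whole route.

1

Leg 1: +144.869° → +168.123°, shortest Δλ = 23.254° (east) — does not cross 180°.
Leg 2: +168.123° → -107.744°, shortest Δλ = 84.133° (east) — crosses 180°.
Total crossings: 1.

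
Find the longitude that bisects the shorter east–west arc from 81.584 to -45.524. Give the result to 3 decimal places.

+18.030°

Signed shortest Δλ from +81.584° to -45.524° is -127.108°.
Midpoint longitude = +81.584° + (-127.108°)/2 = +81.584° − 63.554° = +18.030°.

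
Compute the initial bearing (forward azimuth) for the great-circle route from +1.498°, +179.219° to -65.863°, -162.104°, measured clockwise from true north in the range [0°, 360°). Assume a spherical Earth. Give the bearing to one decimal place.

171.9°

Δλ = -162.104 − 179.219 = -341.323°; wrapped into (−180°, 180°]: 18.677°.
θ = atan2( sin Δλ · cos φ₂ , cos φ₁ · sin φ₂ − sin φ₁ · cos φ₂ · cos Δλ )
  = atan2(0.13095, -0.92239) = 171.920° → normalised to [0°, 360°): 171.920°.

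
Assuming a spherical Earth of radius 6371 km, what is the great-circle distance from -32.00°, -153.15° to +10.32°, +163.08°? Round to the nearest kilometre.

6616 km

Δλ = 163.08 − -153.15 = 316.23°; wrapped into (−180°, 180°]: -43.77°.
Δφ = 10.32 − -32.00 = 42.32°.
a = sin²(Δφ/2) + cos φ₁ · cos φ₂ · sin²(Δλ/2) = 0.246223.
c = 2·atan2(√a, √(1−a)) = 1.03845 rad → d = 6371·c ≈ 6615.98 km.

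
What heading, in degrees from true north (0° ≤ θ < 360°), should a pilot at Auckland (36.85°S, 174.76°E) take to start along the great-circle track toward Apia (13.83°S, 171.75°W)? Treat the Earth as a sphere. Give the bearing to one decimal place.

Δλ = -171.75 − 174.76 = -346.51°; wrapped into (−180°, 180°]: 13.49°.
θ = atan2( sin Δλ · cos φ₂ , cos φ₁ · sin φ₂ − sin φ₁ · cos φ₂ · cos Δλ )
  = atan2(0.22651, 0.37499) = 31.134° → normalised to [0°, 360°): 31.134°.

31.1°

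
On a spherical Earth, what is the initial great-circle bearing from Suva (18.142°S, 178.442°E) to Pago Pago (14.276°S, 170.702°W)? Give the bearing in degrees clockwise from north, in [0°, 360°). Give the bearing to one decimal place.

71.2°

Δλ = -170.702 − 178.442 = -349.144°; wrapped into (−180°, 180°]: 10.856°.
θ = atan2( sin Δλ · cos φ₂ , cos φ₁ · sin φ₂ − sin φ₁ · cos φ₂ · cos Δλ )
  = atan2(0.18253, 0.06202) = 71.232° → normalised to [0°, 360°): 71.232°.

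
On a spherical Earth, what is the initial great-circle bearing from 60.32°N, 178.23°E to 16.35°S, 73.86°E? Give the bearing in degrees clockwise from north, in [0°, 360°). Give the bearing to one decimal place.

Δλ = 73.86 − 178.23 = -104.37°.
θ = atan2( sin Δλ · cos φ₂ , cos φ₁ · sin φ₂ − sin φ₁ · cos φ₂ · cos Δλ )
  = atan2(-0.92954, 0.06751) = -85.846° → normalised to [0°, 360°): 274.154°.

274.2°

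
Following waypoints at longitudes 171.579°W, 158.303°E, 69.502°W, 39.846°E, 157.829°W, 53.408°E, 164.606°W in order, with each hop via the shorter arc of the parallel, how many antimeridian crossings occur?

5

Leg 1: -171.579° → +158.303°, shortest Δλ = -30.118° (west) — crosses 180°.
Leg 2: +158.303° → -69.502°, shortest Δλ = 132.195° (east) — crosses 180°.
Leg 3: -69.502° → +39.846°, shortest Δλ = 109.348° (east) — does not cross 180°.
Leg 4: +39.846° → -157.829°, shortest Δλ = 162.325° (east) — crosses 180°.
Leg 5: -157.829° → +53.408°, shortest Δλ = -148.763° (west) — crosses 180°.
Leg 6: +53.408° → -164.606°, shortest Δλ = 141.986° (east) — crosses 180°.
Total crossings: 5.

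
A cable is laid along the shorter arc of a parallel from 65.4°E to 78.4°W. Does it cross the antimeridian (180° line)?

Signed shortest Δλ = ((-78.4 − 65.4 + 180) mod 360) − 180 = -143.8°.
Going west by 143.8° from +65.4° reaches -78.4° without touching 180°.

No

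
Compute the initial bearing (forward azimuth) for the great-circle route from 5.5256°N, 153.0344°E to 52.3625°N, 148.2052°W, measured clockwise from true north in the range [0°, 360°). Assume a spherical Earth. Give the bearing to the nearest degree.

35°

Δλ = -148.2052 − 153.0344 = -301.2396°; wrapped into (−180°, 180°]: 58.7604°.
θ = atan2( sin Δλ · cos φ₂ , cos φ₁ · sin φ₂ − sin φ₁ · cos φ₂ · cos Δλ )
  = atan2(0.52212, 0.75772) = 34.570° → normalised to [0°, 360°): 34.570°.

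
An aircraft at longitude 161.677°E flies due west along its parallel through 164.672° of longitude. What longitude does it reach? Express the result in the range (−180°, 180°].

2.995°W

Start at +161.677°; shift −164.672° → -2.995°.
-2.995° already lies in (−180°, 180°].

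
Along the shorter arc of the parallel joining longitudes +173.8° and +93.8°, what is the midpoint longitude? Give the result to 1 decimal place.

+133.8°

Signed shortest Δλ from +173.8° to +93.8° is -80.0°.
Midpoint longitude = +173.8° + (-80.0°)/2 = +173.8° − 40.0° = +133.8°.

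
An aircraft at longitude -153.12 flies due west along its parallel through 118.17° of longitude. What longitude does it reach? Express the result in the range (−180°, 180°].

+88.71°

Start at -153.12°; shift −118.17° → -271.29°.
-271.29° lies outside (−180°, 180°]; add 360° → +88.71°.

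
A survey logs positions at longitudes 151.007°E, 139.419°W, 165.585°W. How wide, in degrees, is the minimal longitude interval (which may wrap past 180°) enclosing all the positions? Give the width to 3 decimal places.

69.574°

Sort the longitudes: -165.585°, -139.419°, +151.007°.
Eastward gaps between consecutive values (wrapping around): 26.166°, 290.426°, 43.408°.
Largest gap = 290.426° ⇒ minimal covering band is its complement: 360° − 290.426° = 69.574°.
Band runs from +151.007° eastward to -139.419°, crossing the antimeridian.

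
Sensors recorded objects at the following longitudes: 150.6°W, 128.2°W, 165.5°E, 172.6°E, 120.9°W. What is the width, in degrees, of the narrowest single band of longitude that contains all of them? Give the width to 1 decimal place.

73.6°

Sort the longitudes: -150.6°, -128.2°, -120.9°, +165.5°, +172.6°.
Eastward gaps between consecutive values (wrapping around): 22.4°, 7.3°, 286.4°, 7.1°, 36.8°.
Largest gap = 286.4° ⇒ minimal covering band is its complement: 360° − 286.4° = 73.6°.
Band runs from +165.5° eastward to -120.9°, crossing the antimeridian.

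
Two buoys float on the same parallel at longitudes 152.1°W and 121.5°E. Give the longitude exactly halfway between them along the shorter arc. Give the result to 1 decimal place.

Signed shortest Δλ from -152.1° to +121.5° is -86.4°.
Midpoint longitude = -152.1° + (-86.4°)/2 = -152.1° − 43.2° = -195.3°.
Normalise into (−180°, 180°]: +164.7°.
(The naïve average (-152.1 + +121.5)/2 = -15.3° is on the wrong side of the globe.)

164.7°E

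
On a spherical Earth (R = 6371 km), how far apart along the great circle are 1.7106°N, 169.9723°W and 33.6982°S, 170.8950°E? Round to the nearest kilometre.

Δλ = 170.8950 − -169.9723 = 340.8673°; wrapped into (−180°, 180°]: -19.1327°.
Δφ = -33.6982 − 1.7106 = -35.4088°.
a = sin²(Δφ/2) + cos φ₁ · cos φ₂ · sin²(Δλ/2) = 0.115449.
c = 2·atan2(√a, √(1−a)) = 0.69336 rad → d = 6371·c ≈ 4417.40 km.

4417 km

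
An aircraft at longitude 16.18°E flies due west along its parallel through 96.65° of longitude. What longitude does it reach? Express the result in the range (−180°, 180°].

80.47°W

Start at +16.18°; shift −96.65° → -80.47°.
-80.47° already lies in (−180°, 180°].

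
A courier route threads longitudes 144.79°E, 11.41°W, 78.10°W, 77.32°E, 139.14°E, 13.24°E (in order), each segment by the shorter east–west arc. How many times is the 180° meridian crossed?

Leg 1: +144.79° → -11.41°, shortest Δλ = -156.2° (west) — does not cross 180°.
Leg 2: -11.41° → -78.10°, shortest Δλ = -66.69° (west) — does not cross 180°.
Leg 3: -78.10° → +77.32°, shortest Δλ = 155.42° (east) — does not cross 180°.
Leg 4: +77.32° → +139.14°, shortest Δλ = 61.82° (east) — does not cross 180°.
Leg 5: +139.14° → +13.24°, shortest Δλ = -125.9° (west) — does not cross 180°.
Total crossings: 0.

0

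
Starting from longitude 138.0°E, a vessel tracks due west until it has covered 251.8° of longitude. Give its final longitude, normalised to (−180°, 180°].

Start at +138.0°; shift −251.8° → -113.8°.
-113.8° already lies in (−180°, 180°].

113.8°W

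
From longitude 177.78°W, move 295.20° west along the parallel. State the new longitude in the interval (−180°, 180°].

112.98°W

Start at -177.78°; shift −295.20° → -472.98°.
-472.98° lies outside (−180°, 180°]; add 360° → -112.98°.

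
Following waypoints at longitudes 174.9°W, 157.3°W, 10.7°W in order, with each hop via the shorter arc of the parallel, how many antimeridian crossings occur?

0

Leg 1: -174.9° → -157.3°, shortest Δλ = 17.6° (east) — does not cross 180°.
Leg 2: -157.3° → -10.7°, shortest Δλ = 146.6° (east) — does not cross 180°.
Total crossings: 0.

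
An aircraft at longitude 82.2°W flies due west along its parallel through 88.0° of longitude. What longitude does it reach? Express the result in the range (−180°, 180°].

Start at -82.2°; shift −88.0° → -170.2°.
-170.2° already lies in (−180°, 180°].

170.2°W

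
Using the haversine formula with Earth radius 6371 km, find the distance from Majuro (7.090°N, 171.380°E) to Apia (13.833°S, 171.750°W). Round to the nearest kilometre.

Δλ = -171.750 − 171.380 = -343.130°; wrapped into (−180°, 180°]: 16.870°.
Δφ = -13.833 − 7.090 = -20.923°.
a = sin²(Δφ/2) + cos φ₁ · cos φ₂ · sin²(Δλ/2) = 0.053703.
c = 2·atan2(√a, √(1−a)) = 0.46773 rad → d = 6371·c ≈ 2979.90 km.

2980 km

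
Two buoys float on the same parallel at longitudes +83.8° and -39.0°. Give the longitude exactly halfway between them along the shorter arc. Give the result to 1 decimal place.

+22.4°

Signed shortest Δλ from +83.8° to -39.0° is -122.8°.
Midpoint longitude = +83.8° + (-122.8°)/2 = +83.8° − 61.4° = +22.4°.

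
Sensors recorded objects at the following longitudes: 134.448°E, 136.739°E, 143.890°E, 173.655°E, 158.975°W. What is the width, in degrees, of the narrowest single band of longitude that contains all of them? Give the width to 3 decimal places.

66.577°

Sort the longitudes: -158.975°, +134.448°, +136.739°, +143.890°, +173.655°.
Eastward gaps between consecutive values (wrapping around): 293.423°, 2.291°, 7.151°, 29.765°, 27.370°.
Largest gap = 293.423° ⇒ minimal covering band is its complement: 360° − 293.423° = 66.577°.
Band runs from +134.448° eastward to -158.975°, crossing the antimeridian.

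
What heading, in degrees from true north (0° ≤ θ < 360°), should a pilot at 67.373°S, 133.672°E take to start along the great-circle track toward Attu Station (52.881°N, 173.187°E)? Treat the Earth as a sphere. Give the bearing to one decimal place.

27.5°

Δλ = 173.187 − 133.672 = 39.515°.
θ = atan2( sin Δλ · cos φ₂ , cos φ₁ · sin φ₂ − sin φ₁ · cos φ₂ · cos Δλ )
  = atan2(0.38398, 0.73650) = 27.536° → normalised to [0°, 360°): 27.536°.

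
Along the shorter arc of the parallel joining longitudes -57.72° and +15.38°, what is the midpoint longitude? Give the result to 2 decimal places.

-21.17°

Signed shortest Δλ from -57.72° to +15.38° is +73.10°.
Midpoint longitude = -57.72° + (+73.10°)/2 = -57.72° + 36.55° = -21.17°.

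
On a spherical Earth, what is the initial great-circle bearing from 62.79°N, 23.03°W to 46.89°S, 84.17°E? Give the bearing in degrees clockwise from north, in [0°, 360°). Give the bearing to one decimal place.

103.3°

Δλ = 84.17 − -23.03 = 107.20°.
θ = atan2( sin Δλ · cos φ₂ , cos φ₁ · sin φ₂ − sin φ₁ · cos φ₂ · cos Δλ )
  = atan2(0.65284, -0.15409) = 103.281° → normalised to [0°, 360°): 103.281°.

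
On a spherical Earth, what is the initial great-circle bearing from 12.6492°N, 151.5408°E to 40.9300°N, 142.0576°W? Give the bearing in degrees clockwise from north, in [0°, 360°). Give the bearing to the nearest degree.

50°

Δλ = -142.0576 − 151.5408 = -293.5984°; wrapped into (−180°, 180°]: 66.4016°.
θ = atan2( sin Δλ · cos φ₂ , cos φ₁ · sin φ₂ − sin φ₁ · cos φ₂ · cos Δλ )
  = atan2(0.69233, 0.57301) = 50.387° → normalised to [0°, 360°): 50.387°.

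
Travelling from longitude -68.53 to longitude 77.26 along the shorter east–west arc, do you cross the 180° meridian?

No

Signed shortest Δλ = ((77.26 − -68.53 + 180) mod 360) − 180 = 145.79°.
Going east by 145.79° from -68.53° reaches +77.26° without touching 180°.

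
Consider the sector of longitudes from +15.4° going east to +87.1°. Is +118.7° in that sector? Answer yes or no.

Band width going east from +15.4° to +87.1°: ((87.1 − 15.4) mod 360) = 71.7°.
Offset of +118.7° east of the west edge: ((118.7 − 15.4) mod 360) = 103.3°.
103.3° > 71.7° ⇒ outside.

No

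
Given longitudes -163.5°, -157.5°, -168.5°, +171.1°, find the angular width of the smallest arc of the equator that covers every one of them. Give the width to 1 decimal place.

31.4°

Sort the longitudes: -168.5°, -163.5°, -157.5°, +171.1°.
Eastward gaps between consecutive values (wrapping around): 5.0°, 6.0°, 328.6°, 20.4°.
Largest gap = 328.6° ⇒ minimal covering band is its complement: 360° − 328.6° = 31.4°.
Band runs from +171.1° eastward to -157.5°, crossing the antimeridian.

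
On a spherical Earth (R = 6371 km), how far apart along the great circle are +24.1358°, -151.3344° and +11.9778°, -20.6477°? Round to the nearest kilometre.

13322 km

Δλ = -20.6477 − -151.3344 = 130.6867°.
Δφ = 11.9778 − 24.1358 = -12.1580°.
a = sin²(Δφ/2) + cos φ₁ · cos φ₂ · sin²(Δλ/2) = 0.748559.
c = 2·atan2(√a, √(1−a)) = 2.09107 rad → d = 6371·c ≈ 13322.21 km.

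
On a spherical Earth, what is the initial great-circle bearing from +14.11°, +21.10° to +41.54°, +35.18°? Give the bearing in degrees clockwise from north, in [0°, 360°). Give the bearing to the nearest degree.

Δλ = 35.18 − 21.10 = 14.08°.
θ = atan2( sin Δλ · cos φ₂ , cos φ₁ · sin φ₂ − sin φ₁ · cos φ₂ · cos Δλ )
  = atan2(0.18209, 0.46615) = 21.337° → normalised to [0°, 360°): 21.337°.

21°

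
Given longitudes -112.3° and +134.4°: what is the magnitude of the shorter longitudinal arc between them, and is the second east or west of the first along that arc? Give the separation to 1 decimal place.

113.3° west

Raw difference: 134.4 − -112.3 = 246.7°.
Normalise into (−180°, 180°]: 246.7° − 360° = -113.3°.
Negative ⇒ the second point lies to the west; separation 113.3°.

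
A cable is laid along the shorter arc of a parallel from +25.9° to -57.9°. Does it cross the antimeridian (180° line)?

Signed shortest Δλ = ((-57.9 − 25.9 + 180) mod 360) − 180 = -83.8°.
Going west by 83.8° from +25.9° reaches -57.9° without touching 180°.

No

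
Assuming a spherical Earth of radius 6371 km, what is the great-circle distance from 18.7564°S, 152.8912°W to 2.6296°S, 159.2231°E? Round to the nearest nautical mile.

2974 nmi

Δλ = 159.2231 − -152.8912 = 312.1143°; wrapped into (−180°, 180°]: -47.8857°.
Δφ = -2.6296 − -18.7564 = 16.1268°.
a = sin²(Δφ/2) + cos φ₁ · cos φ₂ · sin²(Δλ/2) = 0.175459.
c = 2·atan2(√a, √(1−a)) = 0.86442 rad → d = 6371·c ≈ 5507.22 km ≈ 2973.66 nmi.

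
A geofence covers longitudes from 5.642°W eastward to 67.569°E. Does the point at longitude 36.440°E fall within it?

Yes

Band width going east from -5.642° to +67.569°: ((67.569 − -5.642) mod 360) = 73.211°.
Offset of +36.440° east of the west edge: ((36.440 − -5.642) mod 360) = 42.082°.
42.082° ≤ 73.211° ⇒ inside.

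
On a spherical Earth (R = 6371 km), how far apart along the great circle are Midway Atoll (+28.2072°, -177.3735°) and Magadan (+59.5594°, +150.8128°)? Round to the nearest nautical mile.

2288 nmi

Δλ = 150.8128 − -177.3735 = 328.1863°; wrapped into (−180°, 180°]: -31.8137°.
Δφ = 59.5594 − 28.2072 = 31.3522°.
a = sin²(Δφ/2) + cos φ₁ · cos φ₂ · sin²(Δλ/2) = 0.106545.
c = 2·atan2(√a, √(1−a)) = 0.66501 rad → d = 6371·c ≈ 4236.79 km ≈ 2287.68 nmi.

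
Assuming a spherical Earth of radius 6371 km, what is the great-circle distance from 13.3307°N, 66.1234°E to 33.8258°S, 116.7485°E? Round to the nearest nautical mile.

4046 nmi

Δλ = 116.7485 − 66.1234 = 50.6251°.
Δφ = -33.8258 − 13.3307 = -47.1565°.
a = sin²(Δφ/2) + cos φ₁ · cos φ₂ · sin²(Δλ/2) = 0.307771.
c = 2·atan2(√a, √(1−a)) = 1.17617 rad → d = 6371·c ≈ 7493.41 km ≈ 4046.12 nmi.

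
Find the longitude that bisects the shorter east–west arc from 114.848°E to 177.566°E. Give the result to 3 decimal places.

146.207°E

Signed shortest Δλ from +114.848° to +177.566° is +62.718°.
Midpoint longitude = +114.848° + (+62.718°)/2 = +114.848° + 31.359° = +146.207°.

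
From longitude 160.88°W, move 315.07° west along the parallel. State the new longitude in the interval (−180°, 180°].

Start at -160.88°; shift −315.07° → -475.95°.
-475.95° lies outside (−180°, 180°]; add 360° → -115.95°.

115.95°W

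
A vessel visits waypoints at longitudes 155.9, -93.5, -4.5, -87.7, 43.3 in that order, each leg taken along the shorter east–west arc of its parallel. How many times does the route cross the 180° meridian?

Leg 1: +155.9° → -93.5°, shortest Δλ = 110.6° (east) — crosses 180°.
Leg 2: -93.5° → -4.5°, shortest Δλ = 89.0° (east) — does not cross 180°.
Leg 3: -4.5° → -87.7°, shortest Δλ = -83.2° (west) — does not cross 180°.
Leg 4: -87.7° → +43.3°, shortest Δλ = 131.0° (east) — does not cross 180°.
Total crossings: 1.

1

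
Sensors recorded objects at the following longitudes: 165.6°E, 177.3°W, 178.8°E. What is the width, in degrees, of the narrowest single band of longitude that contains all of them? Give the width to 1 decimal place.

Sort the longitudes: -177.3°, +165.6°, +178.8°.
Eastward gaps between consecutive values (wrapping around): 342.9°, 13.2°, 3.9°.
Largest gap = 342.9° ⇒ minimal covering band is its complement: 360° − 342.9° = 17.1°.
Band runs from +165.6° eastward to -177.3°, crossing the antimeridian.

17.1°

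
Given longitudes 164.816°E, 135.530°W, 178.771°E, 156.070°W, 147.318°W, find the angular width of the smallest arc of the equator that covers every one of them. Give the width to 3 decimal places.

Sort the longitudes: -156.070°, -147.318°, -135.530°, +164.816°, +178.771°.
Eastward gaps between consecutive values (wrapping around): 8.752°, 11.788°, 300.346°, 13.955°, 25.159°.
Largest gap = 300.346° ⇒ minimal covering band is its complement: 360° − 300.346° = 59.654°.
Band runs from +164.816° eastward to -135.530°, crossing the antimeridian.

59.654°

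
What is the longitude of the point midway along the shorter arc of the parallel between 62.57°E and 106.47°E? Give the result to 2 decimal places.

84.52°E

Signed shortest Δλ from +62.57° to +106.47° is +43.90°.
Midpoint longitude = +62.57° + (+43.90°)/2 = +62.57° + 21.95° = +84.52°.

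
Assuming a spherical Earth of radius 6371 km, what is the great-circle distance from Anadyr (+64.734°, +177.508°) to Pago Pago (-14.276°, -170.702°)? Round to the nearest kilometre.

8842 km

Δλ = -170.702 − 177.508 = -348.210°; wrapped into (−180°, 180°]: 11.790°.
Δφ = -14.276 − 64.734 = -79.010°.
a = sin²(Δφ/2) + cos φ₁ · cos φ₂ · sin²(Δλ/2) = 0.409044.
c = 2·atan2(√a, √(1−a)) = 1.38787 rad → d = 6371·c ≈ 8842.10 km.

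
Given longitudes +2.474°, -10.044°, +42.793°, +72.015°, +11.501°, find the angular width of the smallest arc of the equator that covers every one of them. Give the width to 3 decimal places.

Sort the longitudes: -10.044°, +2.474°, +11.501°, +42.793°, +72.015°.
Eastward gaps between consecutive values (wrapping around): 12.518°, 9.027°, 31.292°, 29.222°, 277.941°.
Largest gap = 277.941° ⇒ minimal covering band is its complement: 360° − 277.941° = 82.059°.
Band runs from -10.044° eastward to +72.015°.

82.059°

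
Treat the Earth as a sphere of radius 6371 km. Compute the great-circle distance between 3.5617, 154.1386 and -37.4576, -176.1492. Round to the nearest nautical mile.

2968 nmi

Δλ = -176.1492 − 154.1386 = -330.2878°; wrapped into (−180°, 180°]: 29.7122°.
Δφ = -37.4576 − 3.5617 = -41.0193°.
a = sin²(Δφ/2) + cos φ₁ · cos φ₂ · sin²(Δλ/2) = 0.174837.
c = 2·atan2(√a, √(1−a)) = 0.86278 rad → d = 6371·c ≈ 5496.79 km ≈ 2968.03 nmi.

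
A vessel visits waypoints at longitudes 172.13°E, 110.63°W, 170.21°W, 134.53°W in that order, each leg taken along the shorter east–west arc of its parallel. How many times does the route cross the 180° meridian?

Leg 1: +172.13° → -110.63°, shortest Δλ = 77.24° (east) — crosses 180°.
Leg 2: -110.63° → -170.21°, shortest Δλ = -59.58° (west) — does not cross 180°.
Leg 3: -170.21° → -134.53°, shortest Δλ = 35.68° (east) — does not cross 180°.
Total crossings: 1.

1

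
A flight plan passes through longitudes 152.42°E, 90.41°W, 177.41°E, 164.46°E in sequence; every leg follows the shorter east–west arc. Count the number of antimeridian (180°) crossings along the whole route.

Leg 1: +152.42° → -90.41°, shortest Δλ = 117.17° (east) — crosses 180°.
Leg 2: -90.41° → +177.41°, shortest Δλ = -92.18° (west) — crosses 180°.
Leg 3: +177.41° → +164.46°, shortest Δλ = -12.95° (west) — does not cross 180°.
Total crossings: 2.

2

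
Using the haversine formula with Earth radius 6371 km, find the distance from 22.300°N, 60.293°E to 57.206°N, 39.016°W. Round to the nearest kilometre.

Δλ = -39.016 − 60.293 = -99.309°.
Δφ = 57.206 − 22.300 = 34.906°.
a = sin²(Δφ/2) + cos φ₁ · cos φ₂ · sin²(Δλ/2) = 0.381040.
c = 2·atan2(√a, √(1−a)) = 1.33057 rad → d = 6371·c ≈ 8477.08 km.

8477 km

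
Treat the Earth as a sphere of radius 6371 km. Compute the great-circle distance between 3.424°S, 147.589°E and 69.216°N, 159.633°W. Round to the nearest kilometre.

Δλ = -159.633 − 147.589 = -307.222°; wrapped into (−180°, 180°]: 52.778°.
Δφ = 69.216 − -3.424 = 72.640°.
a = sin²(Δφ/2) + cos φ₁ · cos φ₂ · sin²(Δλ/2) = 0.420787.
c = 2·atan2(√a, √(1−a)) = 1.41170 rad → d = 6371·c ≈ 8993.93 km.

8994 km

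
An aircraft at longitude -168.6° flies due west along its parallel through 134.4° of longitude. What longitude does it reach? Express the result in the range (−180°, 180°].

Start at -168.6°; shift −134.4° → -303.0°.
-303.0° lies outside (−180°, 180°]; add 360° → +57.0°.

+57.0°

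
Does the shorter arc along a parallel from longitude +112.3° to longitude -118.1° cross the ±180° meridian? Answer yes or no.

Naïve |-118.1 − 112.3| = 230.4° > 180°, so the shorter arc goes the other way round — across 180°.
Signed shortest Δλ = ((-118.1 − 112.3 + 180) mod 360) − 180 = 129.6°.
Going east by 129.6° from +112.3° passes through 180° before reaching -118.1°.

Yes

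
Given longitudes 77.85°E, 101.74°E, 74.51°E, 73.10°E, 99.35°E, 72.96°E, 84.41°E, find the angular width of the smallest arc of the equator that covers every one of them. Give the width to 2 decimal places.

Sort the longitudes: +72.96°, +73.10°, +74.51°, +77.85°, +84.41°, +99.35°, +101.74°.
Eastward gaps between consecutive values (wrapping around): 0.14°, 1.41°, 3.34°, 6.56°, 14.94°, 2.39°, 331.22°.
Largest gap = 331.22° ⇒ minimal covering band is its complement: 360° − 331.22° = 28.78°.
Band runs from +72.96° eastward to +101.74°.

28.78°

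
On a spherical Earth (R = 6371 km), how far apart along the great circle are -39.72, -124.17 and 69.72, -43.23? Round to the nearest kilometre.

Δλ = -43.23 − -124.17 = 80.94°.
Δφ = 69.72 − -39.72 = 109.44°.
a = sin²(Δφ/2) + cos φ₁ · cos φ₂ · sin²(Δλ/2) = 0.778720.
c = 2·atan2(√a, √(1−a)) = 2.16210 rad → d = 6371·c ≈ 13774.72 km.

13775 km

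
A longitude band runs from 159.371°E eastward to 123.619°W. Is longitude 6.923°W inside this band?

No

Band width going east from +159.371° to -123.619°: ((-123.619 − 159.371) mod 360) = 77.010°.
Offset of -6.923° east of the west edge: ((-6.923 − 159.371) mod 360) = 193.706°.
193.706° > 77.010° ⇒ outside.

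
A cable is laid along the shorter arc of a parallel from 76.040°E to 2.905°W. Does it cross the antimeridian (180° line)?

Signed shortest Δλ = ((-2.905 − 76.040 + 180) mod 360) − 180 = -78.945°.
Going west by 78.945° from +76.040° reaches -2.905° without touching 180°.

No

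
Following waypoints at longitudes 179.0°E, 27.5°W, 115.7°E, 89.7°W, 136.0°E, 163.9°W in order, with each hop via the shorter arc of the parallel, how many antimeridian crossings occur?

Leg 1: +179.0° → -27.5°, shortest Δλ = 153.5° (east) — crosses 180°.
Leg 2: -27.5° → +115.7°, shortest Δλ = 143.2° (east) — does not cross 180°.
Leg 3: +115.7° → -89.7°, shortest Δλ = 154.6° (east) — crosses 180°.
Leg 4: -89.7° → +136.0°, shortest Δλ = -134.3° (west) — crosses 180°.
Leg 5: +136.0° → -163.9°, shortest Δλ = 60.1° (east) — crosses 180°.
Total crossings: 4.

4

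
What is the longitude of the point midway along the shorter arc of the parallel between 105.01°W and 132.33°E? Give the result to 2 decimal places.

166.34°W

Signed shortest Δλ from -105.01° to +132.33° is -122.66°.
Midpoint longitude = -105.01° + (-122.66°)/2 = -105.01° − 61.33° = -166.34°.
(The naïve average (-105.01 + +132.33)/2 = 13.66° is on the wrong side of the globe.)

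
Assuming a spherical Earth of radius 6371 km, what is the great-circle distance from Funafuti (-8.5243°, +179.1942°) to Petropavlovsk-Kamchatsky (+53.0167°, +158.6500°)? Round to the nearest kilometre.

Δλ = 158.6500 − 179.1942 = -20.5442°.
Δφ = 53.0167 − -8.5243 = 61.5410°.
a = sin²(Δφ/2) + cos φ₁ · cos φ₂ · sin²(Δλ/2) = 0.280654.
c = 2·atan2(√a, √(1−a)) = 1.11665 rad → d = 6371·c ≈ 7114.19 km.

7114 km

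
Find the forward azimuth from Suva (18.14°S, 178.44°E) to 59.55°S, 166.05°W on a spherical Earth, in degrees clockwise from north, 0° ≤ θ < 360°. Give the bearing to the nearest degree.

Δλ = -166.05 − 178.44 = -344.49°; wrapped into (−180°, 180°]: 15.51°.
θ = atan2( sin Δλ · cos φ₂ , cos φ₁ · sin φ₂ − sin φ₁ · cos φ₂ · cos Δλ )
  = atan2(0.13552, -0.66719) = 168.518° → normalised to [0°, 360°): 168.518°.

169°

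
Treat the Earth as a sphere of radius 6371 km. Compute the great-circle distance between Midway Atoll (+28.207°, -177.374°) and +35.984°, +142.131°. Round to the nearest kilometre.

Δλ = 142.131 − -177.374 = 319.505°; wrapped into (−180°, 180°]: -40.495°.
Δφ = 35.984 − 28.207 = 7.777°.
a = sin²(Δφ/2) + cos φ₁ · cos φ₂ · sin²(Δλ/2) = 0.090004.
c = 2·atan2(√a, √(1−a)) = 0.60940 rad → d = 6371·c ≈ 3882.49 km.

3882 km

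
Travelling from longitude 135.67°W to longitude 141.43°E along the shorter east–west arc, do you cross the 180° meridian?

Yes

Naïve |141.43 − -135.67| = 277.1° > 180°, so the shorter arc goes the other way round — across 180°.
Signed shortest Δλ = ((141.43 − -135.67 + 180) mod 360) − 180 = -82.9°.
Going west by 82.9° from -135.67° passes through 180° before reaching +141.43°.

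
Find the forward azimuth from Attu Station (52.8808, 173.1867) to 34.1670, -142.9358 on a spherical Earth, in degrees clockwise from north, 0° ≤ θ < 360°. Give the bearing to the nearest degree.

Δλ = -142.9358 − 173.1867 = -316.1225°; wrapped into (−180°, 180°]: 43.8775°.
θ = atan2( sin Δλ · cos φ₂ , cos φ₁ · sin φ₂ − sin φ₁ · cos φ₂ · cos Δλ )
  = atan2(0.57349, -0.13665) = 103.403° → normalised to [0°, 360°): 103.403°.

103°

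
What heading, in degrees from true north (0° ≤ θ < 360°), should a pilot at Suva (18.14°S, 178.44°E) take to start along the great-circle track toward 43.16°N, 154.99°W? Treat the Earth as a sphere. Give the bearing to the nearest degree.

21°

Δλ = -154.99 − 178.44 = -333.43°; wrapped into (−180°, 180°]: 26.57°.
θ = atan2( sin Δλ · cos φ₂ , cos φ₁ · sin φ₂ − sin φ₁ · cos φ₂ · cos Δλ )
  = atan2(0.32627, 0.85316) = 20.928° → normalised to [0°, 360°): 20.928°.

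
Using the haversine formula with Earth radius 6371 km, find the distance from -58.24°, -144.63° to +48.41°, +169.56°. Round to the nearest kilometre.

12576 km

Δλ = 169.56 − -144.63 = 314.19°; wrapped into (−180°, 180°]: -45.81°.
Δφ = 48.41 − -58.24 = 106.65°.
a = sin²(Δφ/2) + cos φ₁ · cos φ₂ · sin²(Δλ/2) = 0.696189.
c = 2·atan2(√a, √(1−a)) = 1.97401 rad → d = 6371·c ≈ 12576.43 km.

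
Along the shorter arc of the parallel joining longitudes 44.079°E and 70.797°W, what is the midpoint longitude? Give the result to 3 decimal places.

13.359°W

Signed shortest Δλ from +44.079° to -70.797° is -114.876°.
Midpoint longitude = +44.079° + (-114.876°)/2 = +44.079° − 57.438° = -13.359°.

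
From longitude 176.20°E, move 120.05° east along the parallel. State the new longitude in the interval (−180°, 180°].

63.75°W

Start at +176.20°; shift +120.05° → +296.25°.
+296.25° lies outside (−180°, 180°]; subtract 360° → -63.75°.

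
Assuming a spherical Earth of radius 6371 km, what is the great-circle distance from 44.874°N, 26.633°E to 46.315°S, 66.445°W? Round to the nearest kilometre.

13615 km

Δλ = -66.445 − 26.633 = -93.078°.
Δφ = -46.315 − 44.874 = -91.189°.
a = sin²(Δφ/2) + cos φ₁ · cos φ₂ · sin²(Δλ/2) = 0.768250.
c = 2·atan2(√a, √(1−a)) = 2.13708 rad → d = 6371·c ≈ 13615.33 km.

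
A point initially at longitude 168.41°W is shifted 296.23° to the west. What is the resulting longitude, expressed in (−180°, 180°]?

Start at -168.41°; shift −296.23° → -464.64°.
-464.64° lies outside (−180°, 180°]; add 360° → -104.64°.

104.64°W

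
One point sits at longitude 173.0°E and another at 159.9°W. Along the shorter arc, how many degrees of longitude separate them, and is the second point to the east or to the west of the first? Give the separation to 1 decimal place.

Raw difference: -159.9 − 173.0 = -332.9°.
Normalise into (−180°, 180°]: -332.9° + 360° = 27.1°.
Positive ⇒ the second point lies to the east; separation 27.1°.

27.1° east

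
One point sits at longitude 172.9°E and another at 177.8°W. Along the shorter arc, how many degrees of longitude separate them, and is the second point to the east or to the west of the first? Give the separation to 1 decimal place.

9.3° east

Raw difference: -177.8 − 172.9 = -350.7°.
Normalise into (−180°, 180°]: -350.7° + 360° = 9.3°.
Positive ⇒ the second point lies to the east; separation 9.3°.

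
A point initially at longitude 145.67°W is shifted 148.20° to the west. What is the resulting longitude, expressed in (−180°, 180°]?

Start at -145.67°; shift −148.20° → -293.87°.
-293.87° lies outside (−180°, 180°]; add 360° → +66.13°.

66.13°E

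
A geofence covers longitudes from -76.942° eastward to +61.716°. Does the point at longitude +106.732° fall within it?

Band width going east from -76.942° to +61.716°: ((61.716 − -76.942) mod 360) = 138.658°.
Offset of +106.732° east of the west edge: ((106.732 − -76.942) mod 360) = 183.674°.
183.674° > 138.658° ⇒ outside.

No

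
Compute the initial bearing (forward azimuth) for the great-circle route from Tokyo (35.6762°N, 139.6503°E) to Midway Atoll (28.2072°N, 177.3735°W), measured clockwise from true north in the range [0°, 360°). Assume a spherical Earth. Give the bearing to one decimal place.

89.2°

Δλ = -177.3735 − 139.6503 = -317.0238°; wrapped into (−180°, 180°]: 42.9762°.
θ = atan2( sin Δλ · cos φ₂ , cos φ₁ · sin φ₂ − sin φ₁ · cos φ₂ · cos Δλ )
  = atan2(0.60074, 0.00793) = 89.243° → normalised to [0°, 360°): 89.243°.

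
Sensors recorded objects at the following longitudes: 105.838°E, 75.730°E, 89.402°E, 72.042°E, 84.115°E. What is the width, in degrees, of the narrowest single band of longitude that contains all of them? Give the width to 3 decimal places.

Sort the longitudes: +72.042°, +75.730°, +84.115°, +89.402°, +105.838°.
Eastward gaps between consecutive values (wrapping around): 3.688°, 8.385°, 5.287°, 16.436°, 326.204°.
Largest gap = 326.204° ⇒ minimal covering band is its complement: 360° − 326.204° = 33.796°.
Band runs from +72.042° eastward to +105.838°.

33.796°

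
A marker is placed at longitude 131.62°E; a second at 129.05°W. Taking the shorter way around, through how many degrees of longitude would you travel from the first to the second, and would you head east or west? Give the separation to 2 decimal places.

99.33° east

Raw difference: -129.05 − 131.62 = -260.67°.
Normalise into (−180°, 180°]: -260.67° + 360° = 99.33°.
Positive ⇒ the second point lies to the east; separation 99.33°.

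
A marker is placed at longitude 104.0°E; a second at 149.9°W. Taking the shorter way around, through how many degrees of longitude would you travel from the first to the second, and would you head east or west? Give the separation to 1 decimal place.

Raw difference: -149.9 − 104.0 = -253.9°.
Normalise into (−180°, 180°]: -253.9° + 360° = 106.1°.
Positive ⇒ the second point lies to the east; separation 106.1°.

106.1° east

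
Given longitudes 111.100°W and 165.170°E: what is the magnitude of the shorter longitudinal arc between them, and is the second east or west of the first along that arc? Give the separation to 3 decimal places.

Raw difference: 165.170 − -111.100 = 276.27°.
Normalise into (−180°, 180°]: 276.27° − 360° = -83.73°.
Negative ⇒ the second point lies to the west; separation 83.730°.

83.730° west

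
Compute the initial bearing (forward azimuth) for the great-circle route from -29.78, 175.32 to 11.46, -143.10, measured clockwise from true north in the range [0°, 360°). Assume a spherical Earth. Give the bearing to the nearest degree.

Δλ = -143.10 − 175.32 = -318.42°; wrapped into (−180°, 180°]: 41.58°.
θ = atan2( sin Δλ · cos φ₂ , cos φ₁ · sin φ₂ − sin φ₁ · cos φ₂ · cos Δλ )
  = atan2(0.65043, 0.53656) = 50.480° → normalised to [0°, 360°): 50.480°.

50°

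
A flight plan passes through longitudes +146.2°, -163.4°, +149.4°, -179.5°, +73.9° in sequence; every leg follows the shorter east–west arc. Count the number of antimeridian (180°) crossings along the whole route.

Leg 1: +146.2° → -163.4°, shortest Δλ = 50.4° (east) — crosses 180°.
Leg 2: -163.4° → +149.4°, shortest Δλ = -47.2° (west) — crosses 180°.
Leg 3: +149.4° → -179.5°, shortest Δλ = 31.1° (east) — crosses 180°.
Leg 4: -179.5° → +73.9°, shortest Δλ = -106.6° (west) — crosses 180°.
Total crossings: 4.

4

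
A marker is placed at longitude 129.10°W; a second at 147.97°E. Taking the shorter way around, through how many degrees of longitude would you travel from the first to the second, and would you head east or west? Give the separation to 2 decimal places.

82.93° west

Raw difference: 147.97 − -129.10 = 277.07°.
Normalise into (−180°, 180°]: 277.07° − 360° = -82.93°.
Negative ⇒ the second point lies to the west; separation 82.93°.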